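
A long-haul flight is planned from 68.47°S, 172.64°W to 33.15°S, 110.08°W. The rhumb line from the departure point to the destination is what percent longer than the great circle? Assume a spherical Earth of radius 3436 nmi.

3.3%

Great circle: σ = 0.8629 rad → d_gc = Rσ = 2964.8 nmi
Rhumb: Δφ = +0.6165, Δλ = +1.0919, Δψ = +1.0462, q = Δφ/Δψ = 0.5892 → d_rh = R√(Δφ²+q²Δλ²) = 3061.6 nmi
Excess = (3061.6 − 2964.8) / 2964.8 = 96.8 / 2964.8 = 3.26% ≈ 3.3%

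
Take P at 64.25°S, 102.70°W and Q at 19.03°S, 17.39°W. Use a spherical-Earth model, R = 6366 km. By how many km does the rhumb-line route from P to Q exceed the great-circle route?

399 km

Great circle: cos σ = sin φ₁ sin φ₂ + cos φ₁ cos φ₂ cos Δλ,  σ = 1.2374 rad → d_gc = 7877.2 km
Rhumb line: Δψ = +1.1375, q = Δφ/Δψ = 0.6938, d_rh = R√(Δφ²+q²Δλ²) = 8276.2 km
Excess = 8276.2 − 7877.2 = 399.0 ≈ 399 km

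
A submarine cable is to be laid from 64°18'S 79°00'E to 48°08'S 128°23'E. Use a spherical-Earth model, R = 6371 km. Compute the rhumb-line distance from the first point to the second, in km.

3495 km

Rhumb course C = atan2(Δλ, Δψ) with Δψ = ln[tan(π/4+φ₂/2)/tan(π/4+φ₁/2)] = +0.5170, Δλ = +0.8619 → C = 59.04°
d = R·|Δφ| / |cos C| = 6371·0.28216 / 0.51437 = 3495 km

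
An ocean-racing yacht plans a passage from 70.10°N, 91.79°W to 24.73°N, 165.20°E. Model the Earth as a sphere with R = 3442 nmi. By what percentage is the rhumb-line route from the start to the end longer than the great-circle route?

Great circle: σ = 1.2411 rad → d_gc = Rσ = 4271.8 nmi
Rhumb: Δφ = -0.7919, Δλ = -1.7979, Δψ = -1.2948, q = Δφ/Δψ = 0.6115 → d_rh = R√(Δφ²+q²Δλ²) = 4663.7 nmi
Excess = (4663.7 − 4271.8) / 4271.8 = 391.9 / 4271.8 = 9.17% ≈ 9.2%

9.2%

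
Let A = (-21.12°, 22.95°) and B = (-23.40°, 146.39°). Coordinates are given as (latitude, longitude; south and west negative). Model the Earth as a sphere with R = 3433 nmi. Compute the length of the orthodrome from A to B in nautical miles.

Haversine: a = sin²(Δφ/2)+cos φ₁ cos φ₂ sin²(Δλ/2) = 0.66433;  σ = 2·atan2(√a,√(1−a))
σ = 109.188° → d = Rσ = 3433·1.90569 = 6542 nmi

6542 nmi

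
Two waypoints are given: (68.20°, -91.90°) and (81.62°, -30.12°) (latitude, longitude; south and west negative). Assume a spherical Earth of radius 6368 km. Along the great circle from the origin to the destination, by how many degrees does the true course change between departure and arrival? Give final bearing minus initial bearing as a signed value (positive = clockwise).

Initial bearing θ₁ = atan2(sin Δλ cos φ₂, cos φ₁ sin φ₂ − sin φ₁ cos φ₂ cos Δλ) = 22.94°
Final bearing θ₂ = (initial bearing from the destination back to the start) + 180° = 83.30°
Δθ = θ₂ − θ₁ = +60.4°

+60.4°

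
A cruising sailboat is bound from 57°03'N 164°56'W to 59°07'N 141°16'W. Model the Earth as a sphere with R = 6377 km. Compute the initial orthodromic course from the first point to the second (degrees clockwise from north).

70.7°

θ = atan2( sin Δλ·cos φ₂ ,  cos φ₁ sin φ₂ − sin φ₁ cos φ₂ cos Δλ )
  = atan2(+0.2060, +0.0723) = 70.67°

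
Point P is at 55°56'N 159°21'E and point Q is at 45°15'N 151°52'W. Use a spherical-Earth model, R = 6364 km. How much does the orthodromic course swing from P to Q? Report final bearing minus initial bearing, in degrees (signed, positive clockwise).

+38.8°

Initial bearing θ₁ = atan2(sin Δλ cos φ₂, cos φ₁ sin φ₂ − sin φ₁ cos φ₂ cos Δλ) = 88.54°
Final bearing θ₂ = (initial bearing from the destination back to the start) + 180° = 127.31°
Δθ = θ₂ − θ₁ = +38.8°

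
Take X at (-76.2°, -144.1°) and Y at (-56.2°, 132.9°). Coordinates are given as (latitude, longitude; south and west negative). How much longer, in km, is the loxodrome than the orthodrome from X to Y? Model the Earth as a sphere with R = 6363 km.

299 km

Great circle: cos σ = sin φ₁ sin φ₂ + cos φ₁ cos φ₂ cos Δλ,  σ = 0.6038 rad → d_gc = 3842.1 km
Rhumb line: Δψ = +0.9205, q = Δφ/Δψ = 0.3792, d_rh = R√(Δφ²+q²Δλ²) = 4141.3 km
Excess = 4141.3 − 3842.1 = 299.2 ≈ 299 km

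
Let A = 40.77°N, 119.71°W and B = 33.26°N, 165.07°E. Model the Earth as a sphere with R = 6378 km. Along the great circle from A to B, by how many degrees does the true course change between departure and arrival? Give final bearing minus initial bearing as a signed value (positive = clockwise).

Initial bearing θ₁ = atan2(sin Δλ cos φ₂, cos φ₁ sin φ₂ − sin φ₁ cos φ₂ cos Δλ) = 288.85°
Final bearing θ₂ = (initial bearing from the destination back to the start) + 180° = 238.99°
Δθ = θ₂ − θ₁ = -49.9°

-49.9°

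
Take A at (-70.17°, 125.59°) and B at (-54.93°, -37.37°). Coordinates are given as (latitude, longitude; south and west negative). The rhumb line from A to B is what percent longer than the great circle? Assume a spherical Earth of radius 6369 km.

37.7%

Great circle: σ = 0.9477 rad → d_gc = Rσ = 6035.8 km
Rhumb: Δφ = +0.2660, Δλ = -2.8442, Δψ = +0.5920, q = Δφ/Δψ = 0.4493 → d_rh = R√(Δφ²+q²Δλ²) = 8313.2 km
Excess = (8313.2 − 6035.8) / 6035.8 = 2277.4 / 6035.8 = 37.73% ≈ 37.7%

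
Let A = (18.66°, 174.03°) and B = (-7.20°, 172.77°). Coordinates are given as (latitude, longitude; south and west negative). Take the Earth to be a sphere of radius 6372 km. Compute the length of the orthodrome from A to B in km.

2879 km

cos σ = sin φ₁ sin φ₂ + cos φ₁ cos φ₂ cos Δλ
      = sin(18.66°)sin(-7.20°) + cos(18.66°)cos(-7.20°)cos(-1.26°) = 0.8996
σ = 25.890° → d = Rσ = 6372·0.45186 = 2879 km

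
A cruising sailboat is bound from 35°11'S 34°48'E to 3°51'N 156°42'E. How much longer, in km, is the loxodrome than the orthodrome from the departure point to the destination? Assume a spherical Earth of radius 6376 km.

Great circle: cos σ = sin φ₁ sin φ₂ + cos φ₁ cos φ₂ cos Δλ,  σ = 2.0596 rad → d_gc = 13132.3 km
Rhumb line: Δψ = +0.7240, q = Δφ/Δψ = 0.9410, d_rh = R√(Δφ²+q²Δλ²) = 13483.5 km
Excess = 13483.5 − 13132.3 = 351.2 ≈ 351 km

351 km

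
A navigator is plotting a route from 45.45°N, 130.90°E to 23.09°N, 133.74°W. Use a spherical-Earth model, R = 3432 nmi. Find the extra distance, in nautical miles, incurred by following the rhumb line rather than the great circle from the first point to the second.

Great circle: cos σ = sin φ₁ sin φ₂ + cos φ₁ cos φ₂ cos Δλ,  σ = 1.3498 rad → d_gc = 4632.5 nmi
Rhumb line: Δψ = -0.4782, q = Δφ/Δψ = 0.8162, d_rh = R√(Δφ²+q²Δλ²) = 4850.6 nmi
Excess = 4850.6 − 4632.5 = 218.1 ≈ 218 nmi

218 nmi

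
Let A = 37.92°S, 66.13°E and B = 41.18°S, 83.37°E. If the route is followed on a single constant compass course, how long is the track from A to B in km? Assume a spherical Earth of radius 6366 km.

Rhumb course C = atan2(Δλ, Δψ) with Δψ = ln[tan(π/4+φ₂/2)/tan(π/4+φ₁/2)] = -0.0738, Δλ = +0.3009 → C = 103.78°
d = R·|Δφ| / |cos C| = 6366·0.05690 / 0.23825 = 1520 km

1520 km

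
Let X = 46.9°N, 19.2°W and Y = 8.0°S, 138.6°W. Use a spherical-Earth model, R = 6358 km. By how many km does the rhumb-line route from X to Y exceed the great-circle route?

Great circle: cos σ = sin φ₁ sin φ₂ + cos φ₁ cos φ₂ cos Δλ,  σ = 2.0195 rad → d_gc = 12839.8 km
Rhumb line: Δψ = -1.0692, q = Δφ/Δψ = 0.8962, d_rh = R√(Δφ²+q²Δλ²) = 13346.0 km
Excess = 13346.0 − 12839.8 = 506.2 ≈ 506 km

506 km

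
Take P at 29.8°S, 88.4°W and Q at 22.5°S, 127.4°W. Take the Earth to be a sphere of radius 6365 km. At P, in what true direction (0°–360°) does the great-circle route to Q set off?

θ = atan2( sin Δλ·cos φ₂ ,  cos φ₁ sin φ₂ − sin φ₁ cos φ₂ cos Δλ )
  = atan2(-0.5814, +0.0247) = 272.44°

272.4°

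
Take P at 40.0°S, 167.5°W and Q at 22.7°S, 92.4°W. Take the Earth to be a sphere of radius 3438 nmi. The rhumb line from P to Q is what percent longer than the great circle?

2.3%

Great circle: σ = 1.1266 rad → d_gc = Rσ = 3873.1 nmi
Rhumb: Δφ = +0.3019, Δλ = +1.3107, Δψ = +0.3559, q = Δφ/Δψ = 0.8483 → d_rh = R√(Δφ²+q²Δλ²) = 3961.3 nmi
Excess = (3961.3 − 3873.1) / 3873.1 = 88.2 / 3873.1 = 2.28% ≈ 2.3%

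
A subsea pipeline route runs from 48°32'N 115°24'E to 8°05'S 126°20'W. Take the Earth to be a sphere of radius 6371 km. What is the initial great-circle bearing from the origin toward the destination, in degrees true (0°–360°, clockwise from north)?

θ = atan2( sin Δλ·cos φ₂ ,  cos φ₁ sin φ₂ − sin φ₁ cos φ₂ cos Δλ )
  = atan2(+0.8720, +0.2582) = 73.50°

73.5°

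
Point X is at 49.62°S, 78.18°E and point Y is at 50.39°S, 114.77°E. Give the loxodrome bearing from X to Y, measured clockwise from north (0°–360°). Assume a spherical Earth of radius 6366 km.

91.9°

Meridional parts: M(φ₁)=-1.0004, M(φ₂)=-1.0213 → ΔM = -0.0209;  Δλ = +0.6386 rad
tan C = Δλ / ΔM = -30.5409 → C = 91.88°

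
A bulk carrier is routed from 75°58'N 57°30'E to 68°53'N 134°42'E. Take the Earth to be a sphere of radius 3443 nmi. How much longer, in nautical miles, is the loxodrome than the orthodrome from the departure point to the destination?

Great circle: cos σ = sin φ₁ sin φ₂ + cos φ₁ cos φ₂ cos Δλ,  σ = 0.3914 rad → d_gc = 1347.7 nmi
Rhumb line: Δψ = -0.4150, q = Δφ/Δψ = 0.2979, d_rh = R√(Δφ²+q²Δλ²) = 1446.0 nmi
Excess = 1446.0 − 1347.7 = 98.3 ≈ 98 nmi

98 nmi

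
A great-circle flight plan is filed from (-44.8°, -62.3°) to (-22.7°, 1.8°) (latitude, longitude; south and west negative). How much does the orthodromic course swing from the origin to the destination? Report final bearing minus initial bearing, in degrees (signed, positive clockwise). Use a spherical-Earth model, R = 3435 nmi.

-39.0°

At departure: θ₁ = atan2(sin Δλ cos φ₂, cos φ₁ sin φ₂ − sin φ₁ cos φ₂ cos Δλ) = 89.30°
At arrival: θ₂ = atan2(sin Δλ cos φ₁, −cos φ₂ sin φ₁ + sin φ₂ cos φ₁ cos Δλ) = 50.27°
Δθ = θ₂ − θ₁ = -39.0°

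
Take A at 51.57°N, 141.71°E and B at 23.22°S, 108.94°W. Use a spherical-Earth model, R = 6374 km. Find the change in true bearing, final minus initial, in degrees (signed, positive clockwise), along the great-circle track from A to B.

+47.0°

At departure: θ₁ = atan2(sin Δλ cos φ₂, cos φ₁ sin φ₂ − sin φ₁ cos φ₂ cos Δλ) = 90.43°
At arrival: θ₂ = atan2(sin Δλ cos φ₁, −cos φ₂ sin φ₁ + sin φ₂ cos φ₁ cos Δλ) = 137.44°
Δθ = θ₂ − θ₁ = +47.0°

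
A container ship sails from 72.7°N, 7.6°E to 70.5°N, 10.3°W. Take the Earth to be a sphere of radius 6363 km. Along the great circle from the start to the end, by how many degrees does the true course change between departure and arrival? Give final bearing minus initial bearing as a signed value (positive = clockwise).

Initial bearing θ₁ = atan2(sin Δλ cos φ₂, cos φ₁ sin φ₂ − sin φ₁ cos φ₂ cos Δλ) = 257.39°
Final bearing θ₂ = (initial bearing from the destination back to the start) + 180° = 240.38°
Δθ = θ₂ − θ₁ = -17.0°

-17.0°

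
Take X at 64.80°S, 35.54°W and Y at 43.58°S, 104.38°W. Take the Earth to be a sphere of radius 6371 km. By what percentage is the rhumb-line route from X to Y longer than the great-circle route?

4.3%

Great circle: σ = 0.7450 rad → d_gc = Rσ = 4746.3 km
Rhumb: Δφ = +0.3704, Δλ = -1.2015, Δψ = +0.6515, q = Δφ/Δψ = 0.5685 → d_rh = R√(Δφ²+q²Δλ²) = 4950.1 km
Excess = (4950.1 − 4746.3) / 4746.3 = 203.8 / 4746.3 = 4.29% ≈ 4.3%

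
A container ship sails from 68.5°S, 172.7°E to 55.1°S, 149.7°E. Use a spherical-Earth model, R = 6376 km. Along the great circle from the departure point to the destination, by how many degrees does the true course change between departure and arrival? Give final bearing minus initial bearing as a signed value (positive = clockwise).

At departure: θ₁ = atan2(sin Δλ cos φ₂, cos φ₁ sin φ₂ − sin φ₁ cos φ₂ cos Δλ) = 310.28°
At arrival: θ₂ = atan2(sin Δλ cos φ₁, −cos φ₂ sin φ₁ + sin φ₂ cos φ₁ cos Δλ) = 330.74°
Δθ = θ₂ − θ₁ = +20.5°

+20.5°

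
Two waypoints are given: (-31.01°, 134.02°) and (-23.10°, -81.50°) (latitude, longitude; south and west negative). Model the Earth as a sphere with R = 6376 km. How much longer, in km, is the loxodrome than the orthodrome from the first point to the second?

1411 km

Great circle: cos σ = sin φ₁ sin φ₂ + cos φ₁ cos φ₂ cos Δλ,  σ = 2.0259 rad → d_gc = 12916.94 km
Rhumb line: Δψ = +0.1552, q = Δφ/Δψ = 0.8895, d_rh = R√(Δφ²+q²Δλ²) = 14328.38 km
Excess = 14328.38 − 12916.94 = 1411.44 ≈ 1411 km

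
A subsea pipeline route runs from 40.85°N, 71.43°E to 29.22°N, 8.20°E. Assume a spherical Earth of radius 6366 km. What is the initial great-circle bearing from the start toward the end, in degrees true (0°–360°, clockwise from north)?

θ = atan2( sin Δλ·cos φ₂ ,  cos φ₁ sin φ₂ − sin φ₁ cos φ₂ cos Δλ )
  = atan2(-0.7792, +0.1121) = 278.19°

278.2°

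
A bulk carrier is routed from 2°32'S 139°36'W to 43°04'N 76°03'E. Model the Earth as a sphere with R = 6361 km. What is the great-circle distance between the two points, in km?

cos σ = sin φ₁ sin φ₂ + cos φ₁ cos φ₂ cos Δλ
      = sin(-2.53°)sin(43.07°) + cos(-2.53°)cos(43.07°)cos(-144.35°) = -0.6232
σ = 128.554° → d = Rσ = 6361·2.24369 = 14272 km

14272 km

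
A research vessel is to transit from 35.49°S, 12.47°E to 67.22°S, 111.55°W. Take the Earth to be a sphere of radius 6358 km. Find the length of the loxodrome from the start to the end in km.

Rhumb course C = atan2(Δλ, Δψ) with Δψ = ln[tan(π/4+φ₂/2)/tan(π/4+φ₁/2)] = -0.9389, Δλ = -2.1646 → C = 246.55°
d = R·|Δφ| / |cos C| = 6358·0.55379 / 0.39793 = 8848 km

8848 km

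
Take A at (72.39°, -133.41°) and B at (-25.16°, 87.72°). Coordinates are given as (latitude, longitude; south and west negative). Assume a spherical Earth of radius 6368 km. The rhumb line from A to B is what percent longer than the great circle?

10.5%

Great circle: σ = 2.2287 rad → d_gc = Rσ = 14192.5 km
Rhumb: Δφ = -1.7026, Δλ = -2.4237, Δψ = -2.3189, q = Δφ/Δψ = 0.7342 → d_rh = R√(Δφ²+q²Δλ²) = 15683.1 km
Excess = (15683.1 − 14192.5) / 14192.5 = 1490.6 / 14192.5 = 10.50% ≈ 10.5%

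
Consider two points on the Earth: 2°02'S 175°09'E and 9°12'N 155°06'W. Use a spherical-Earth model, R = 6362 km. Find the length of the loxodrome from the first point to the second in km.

Δψ = ln[tan(π/4+φ₂/2)/tan(π/4+φ₁/2)] = +0.1968;  Δφ = +0.1961 rad,  Δλ = +0.5192 rad
q = Δφ/Δψ = 0.9964
d = R·√(Δφ² + q²Δλ²) = 6362·0.55329 = 3520 km

3520 km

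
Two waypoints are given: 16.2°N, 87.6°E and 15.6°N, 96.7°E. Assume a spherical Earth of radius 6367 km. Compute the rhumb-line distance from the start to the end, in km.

975 km

Δψ = ln[tan(π/4+φ₂/2)/tan(π/4+φ₁/2)] = -0.0109;  Δφ = -0.0105 rad,  Δλ = +0.1588 rad
q = Δφ/Δψ = 0.9617
d = R·√(Δφ² + q²Δλ²) = 6367·0.15311 = 975 km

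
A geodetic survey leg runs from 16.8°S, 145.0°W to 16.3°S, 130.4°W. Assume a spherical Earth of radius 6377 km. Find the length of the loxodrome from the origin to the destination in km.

Δψ = ln[tan(π/4+φ₂/2)/tan(π/4+φ₁/2)] = +0.0091;  Δφ = +0.0087 rad,  Δλ = +0.2548 rad
q = Δφ/Δψ = 0.9586
d = R·√(Δφ² + q²Δλ²) = 6377·0.24442 = 1559 km

1559 km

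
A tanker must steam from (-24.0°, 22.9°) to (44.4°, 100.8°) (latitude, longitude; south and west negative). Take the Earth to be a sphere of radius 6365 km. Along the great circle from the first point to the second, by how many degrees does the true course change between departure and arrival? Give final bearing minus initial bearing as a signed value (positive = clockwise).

+19.6°

At departure: θ₁ = atan2(sin Δλ cos φ₂, cos φ₁ sin φ₂ − sin φ₁ cos φ₂ cos Δλ) = 44.94°
At arrival: θ₂ = atan2(sin Δλ cos φ₁, −cos φ₂ sin φ₁ + sin φ₂ cos φ₁ cos Δλ) = 64.58°
Δθ = θ₂ − θ₁ = +19.6°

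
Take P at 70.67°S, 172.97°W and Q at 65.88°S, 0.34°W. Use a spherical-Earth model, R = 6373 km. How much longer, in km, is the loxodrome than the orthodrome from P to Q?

Great circle: cos σ = sin φ₁ sin φ₂ + cos φ₁ cos φ₂ cos Δλ,  σ = 0.7567 rad → d_gc = 4822.6 km
Rhumb line: Δψ = +0.2268, q = Δφ/Δψ = 0.3687, d_rh = R√(Δφ²+q²Δλ²) = 7099.3 km
Excess = 7099.3 − 4822.6 = 2276.7 ≈ 2277 km

2277 km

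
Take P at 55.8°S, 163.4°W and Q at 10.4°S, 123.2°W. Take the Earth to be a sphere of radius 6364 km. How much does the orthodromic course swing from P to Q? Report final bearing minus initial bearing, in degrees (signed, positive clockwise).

At departure: θ₁ = atan2(sin Δλ cos φ₂, cos φ₁ sin φ₂ − sin φ₁ cos φ₂ cos Δλ) = 50.69°
At arrival: θ₂ = atan2(sin Δλ cos φ₁, −cos φ₂ sin φ₁ + sin φ₂ cos φ₁ cos Δλ) = 26.24°
Δθ = θ₂ − θ₁ = -24.4°

-24.4°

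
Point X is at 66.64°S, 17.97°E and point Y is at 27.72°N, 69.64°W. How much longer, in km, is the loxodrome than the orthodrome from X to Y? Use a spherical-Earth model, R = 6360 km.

Great circle: cos σ = sin φ₁ sin φ₂ + cos φ₁ cos φ₂ cos Δλ,  σ = 1.9959 rad → d_gc = 12693.7 km
Rhumb line: Δψ = +2.0802, q = Δφ/Δψ = 0.7917, d_rh = R√(Δφ²+q²Δλ²) = 12999.5 km
Excess = 12999.5 − 12693.7 = 305.8 ≈ 306 km

306 km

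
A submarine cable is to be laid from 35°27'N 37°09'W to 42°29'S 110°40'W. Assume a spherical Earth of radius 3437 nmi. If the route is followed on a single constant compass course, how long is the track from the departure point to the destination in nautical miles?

6182 nmi

Δψ = ln[tan(π/4+φ₂/2)/tan(π/4+φ₁/2)] = -1.4830;  Δφ = -1.3602 rad,  Δλ = -1.2831 rad
q = Δφ/Δψ = 0.9172
d = R·√(Δφ² + q²Δλ²) = 3437·1.79863 = 6182 nmi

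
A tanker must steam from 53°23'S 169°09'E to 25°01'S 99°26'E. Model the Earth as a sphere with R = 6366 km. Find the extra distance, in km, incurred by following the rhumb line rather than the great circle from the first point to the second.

Great circle: cos σ = sin φ₁ sin φ₂ + cos φ₁ cos φ₂ cos Δλ,  σ = 1.0160 rad → d_gc = 6467.7 km
Rhumb line: Δψ = +0.6548, q = Δφ/Δψ = 0.7561, d_rh = R√(Δφ²+q²Δλ²) = 6650.9 km
Excess = 6650.9 − 6467.7 = 183.2 ≈ 183 km

183 km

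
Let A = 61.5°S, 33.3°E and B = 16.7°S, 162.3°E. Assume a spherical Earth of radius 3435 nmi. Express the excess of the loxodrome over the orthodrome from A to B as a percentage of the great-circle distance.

Great circle: σ = 1.6059 rad → d_gc = Rσ = 5516.2 nmi
Rhumb: Δφ = +0.7819, Δλ = +2.2515, Δψ = +1.0749, q = Δφ/Δψ = 0.7274 → d_rh = R√(Δφ²+q²Δλ²) = 6234.2 nmi
Excess = (6234.2 − 5516.2) / 5516.2 = 718.0 / 5516.2 = 13.02% ≈ 13.0%

13.0%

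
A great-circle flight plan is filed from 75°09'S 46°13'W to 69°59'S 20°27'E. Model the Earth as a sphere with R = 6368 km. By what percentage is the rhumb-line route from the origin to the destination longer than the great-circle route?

Great circle: σ = 0.3394 rad → d_gc = Rσ = 2161.2 km
Rhumb: Δφ = +0.0902, Δλ = +1.1636, Δψ = +0.3032, q = Δφ/Δψ = 0.2974 → d_rh = R√(Δφ²+q²Δλ²) = 2277.3 km
Excess = (2277.3 − 2161.2) / 2161.2 = 116.1 / 2161.2 = 5.37% ≈ 5.4%

5.4%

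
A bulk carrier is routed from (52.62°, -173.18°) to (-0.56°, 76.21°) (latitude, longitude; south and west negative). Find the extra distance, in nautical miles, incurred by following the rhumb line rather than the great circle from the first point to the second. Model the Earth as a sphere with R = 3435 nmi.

306 nmi

Great circle: cos σ = sin φ₁ sin φ₂ + cos φ₁ cos φ₂ cos Δλ,  σ = 1.7941 rad → d_gc = 6162.75 nmi
Rhumb line: Δψ = -1.0936, q = Δφ/Δψ = 0.8487, d_rh = R√(Δφ²+q²Δλ²) = 6468.31 nmi
Excess = 6468.31 − 6162.75 = 305.56 ≈ 306 nmi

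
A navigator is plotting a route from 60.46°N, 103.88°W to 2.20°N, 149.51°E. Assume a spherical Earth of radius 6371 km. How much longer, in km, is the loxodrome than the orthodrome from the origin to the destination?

Great circle: cos σ = sin φ₁ sin φ₂ + cos φ₁ cos φ₂ cos Δλ,  σ = 1.6784 rad → d_gc = 10693.3 km
Rhumb line: Δψ = -1.2947, q = Δφ/Δψ = 0.7854, d_rh = R√(Δφ²+q²Δλ²) = 11342.2 km
Excess = 11342.2 − 10693.3 = 648.9 ≈ 649 km

649 km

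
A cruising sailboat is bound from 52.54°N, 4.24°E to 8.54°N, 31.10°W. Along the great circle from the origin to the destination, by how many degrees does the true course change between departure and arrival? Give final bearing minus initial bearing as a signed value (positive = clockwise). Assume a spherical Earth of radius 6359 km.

Initial bearing θ₁ = atan2(sin Δλ cos φ₂, cos φ₁ sin φ₂ − sin φ₁ cos φ₂ cos Δλ) = 226.12°
Final bearing θ₂ = (initial bearing from the destination back to the start) + 180° = 206.32°
Δθ = θ₂ − θ₁ = -19.8°

-19.8°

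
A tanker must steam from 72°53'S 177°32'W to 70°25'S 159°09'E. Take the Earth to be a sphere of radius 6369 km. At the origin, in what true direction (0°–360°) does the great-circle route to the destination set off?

277.2°

θ = atan2( sin Δλ·cos φ₂ ,  cos φ₁ sin φ₂ − sin φ₁ cos φ₂ cos Δλ )
  = atan2(-0.1327, +0.0169) = 277.25°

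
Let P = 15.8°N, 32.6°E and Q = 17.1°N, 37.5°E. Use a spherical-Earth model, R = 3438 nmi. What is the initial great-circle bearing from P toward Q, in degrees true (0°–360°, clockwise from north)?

N = sin Δλ·cos φ₂ = +0.0816;  D = cos φ₁ sin φ₂ − sin φ₁ cos φ₂ cos Δλ = +0.0236
initial course = atan2(N, D) = 73.85°

73.9°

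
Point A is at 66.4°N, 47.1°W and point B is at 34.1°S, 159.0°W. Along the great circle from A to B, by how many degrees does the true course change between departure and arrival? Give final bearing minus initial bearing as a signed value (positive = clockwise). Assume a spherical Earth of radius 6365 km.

Initial bearing θ₁ = atan2(sin Δλ cos φ₂, cos φ₁ sin φ₂ − sin φ₁ cos φ₂ cos Δλ) = 274.36°
Final bearing θ₂ = (initial bearing from the destination back to the start) + 180° = 208.82°
Δθ = θ₂ − θ₁ = -65.5°

-65.5°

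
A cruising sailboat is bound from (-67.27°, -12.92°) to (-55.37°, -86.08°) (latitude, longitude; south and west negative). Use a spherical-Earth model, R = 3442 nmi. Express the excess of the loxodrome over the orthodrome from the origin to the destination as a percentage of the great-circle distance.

5.6%

Great circle: σ = 0.6049 rad → d_gc = Rσ = 2082.2 nmi
Rhumb: Δφ = +0.2077, Δλ = -1.2769, Δψ = +0.4389, q = Δφ/Δψ = 0.4732 → d_rh = R√(Δφ²+q²Δλ²) = 2199.2 nmi
Excess = (2199.2 − 2082.2) / 2082.2 = 117.0 / 2082.2 = 5.62% ≈ 5.6%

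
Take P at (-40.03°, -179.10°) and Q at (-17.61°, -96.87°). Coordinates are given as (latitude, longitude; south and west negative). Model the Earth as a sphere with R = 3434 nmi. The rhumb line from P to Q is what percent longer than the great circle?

Great circle: σ = 1.2732 rad → d_gc = Rσ = 4372.0 nmi
Rhumb: Δφ = +0.3913, Δλ = +1.4352, Δψ = +0.4513, q = Δφ/Δψ = 0.8671 → d_rh = R√(Δφ²+q²Δλ²) = 4479.7 nmi
Excess = (4479.7 − 4372.0) / 4372.0 = 107.7 / 4372.0 = 2.46% ≈ 2.5%

2.5%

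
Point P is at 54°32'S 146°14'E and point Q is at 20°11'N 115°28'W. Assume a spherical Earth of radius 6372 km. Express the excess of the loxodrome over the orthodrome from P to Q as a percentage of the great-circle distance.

2.2%

Great circle: σ = 1.9387 rad → d_gc = Rσ = 12353.1 km
Rhumb: Δφ = +1.3041, Δλ = +1.7157, Δψ = +1.4999, q = Δφ/Δψ = 0.8694 → d_rh = R√(Δφ²+q²Δλ²) = 12624.8 km
Excess = (12624.8 − 12353.1) / 12353.1 = 271.7 / 12353.1 = 2.20% ≈ 2.2%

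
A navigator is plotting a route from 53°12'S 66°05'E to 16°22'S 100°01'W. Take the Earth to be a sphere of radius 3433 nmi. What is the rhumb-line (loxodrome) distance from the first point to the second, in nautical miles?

8192 nmi

Δψ = ln[tan(π/4+φ₂/2)/tan(π/4+φ₁/2)] = +0.8110;  Δφ = +0.6429 rad,  Δλ = -2.8990 rad
q = Δφ/Δψ = 0.7927
d = R·√(Δφ² + q²Δλ²) = 3433·2.38612 = 8192 nmi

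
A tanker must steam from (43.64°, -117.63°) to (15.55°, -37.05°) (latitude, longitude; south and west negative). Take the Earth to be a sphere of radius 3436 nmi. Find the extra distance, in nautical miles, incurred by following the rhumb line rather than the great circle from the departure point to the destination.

Great circle: cos σ = sin φ₁ sin φ₂ + cos φ₁ cos φ₂ cos Δλ,  σ = 1.2670 rad → d_gc = 4353.5 nmi
Rhumb line: Δψ = -0.5734, q = Δφ/Δψ = 0.8550, d_rh = R√(Δφ²+q²Δλ²) = 4461.9 nmi
Excess = 4461.9 − 4353.5 = 108.4 ≈ 108 nmi

108 nmi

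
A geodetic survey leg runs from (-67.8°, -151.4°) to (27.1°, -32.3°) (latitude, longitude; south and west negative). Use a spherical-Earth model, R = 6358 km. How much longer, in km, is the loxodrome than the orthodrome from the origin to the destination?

784 km

Great circle: cos σ = sin φ₁ sin φ₂ + cos φ₁ cos φ₂ cos Δλ,  σ = 2.1961 rad → d_gc = 13962.92 km
Rhumb line: Δψ = +2.1203, q = Δφ/Δψ = 0.7812, d_rh = R√(Δφ²+q²Δλ²) = 14747.35 km
Excess = 14747.35 − 13962.92 = 784.43 ≈ 784 km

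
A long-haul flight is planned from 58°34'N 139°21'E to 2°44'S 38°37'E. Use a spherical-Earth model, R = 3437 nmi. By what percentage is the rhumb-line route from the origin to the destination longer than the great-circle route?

Great circle: σ = 1.7089 rad → d_gc = Rσ = 5873.6 nmi
Rhumb: Δφ = -1.0699, Δλ = -1.7581, Δψ = -1.3157, q = Δφ/Δψ = 0.8132 → d_rh = R√(Δφ²+q²Δλ²) = 6137.3 nmi
Excess = (6137.3 − 5873.6) / 5873.6 = 263.7 / 5873.6 = 4.49% ≈ 4.5%

4.5%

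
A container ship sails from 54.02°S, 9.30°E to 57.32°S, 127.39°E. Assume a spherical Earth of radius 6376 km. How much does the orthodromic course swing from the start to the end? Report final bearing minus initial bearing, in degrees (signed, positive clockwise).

-108.0°

Initial bearing θ₁ = atan2(sin Δλ cos φ₂, cos φ₁ sin φ₂ − sin φ₁ cos φ₂ cos Δλ) = 145.77°
Final bearing θ₂ = (initial bearing from the destination back to the start) + 180° = 37.73°
Δθ = θ₂ − θ₁ = -108.0°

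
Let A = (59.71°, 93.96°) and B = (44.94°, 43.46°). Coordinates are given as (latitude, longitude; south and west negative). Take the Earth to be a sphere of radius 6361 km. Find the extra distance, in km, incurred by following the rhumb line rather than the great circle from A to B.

78 km

Great circle: cos σ = sin φ₁ sin φ₂ + cos φ₁ cos φ₂ cos Δλ,  σ = 0.5790 rad → d_gc = 3682.8 km
Rhumb line: Δψ = -0.4270, q = Δφ/Δψ = 0.6037, d_rh = R√(Δφ²+q²Δλ²) = 3761.1 km
Excess = 3761.1 − 3682.8 = 78.3 ≈ 78 km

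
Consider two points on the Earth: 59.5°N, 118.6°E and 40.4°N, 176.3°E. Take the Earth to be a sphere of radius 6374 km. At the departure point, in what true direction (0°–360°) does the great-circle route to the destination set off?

θ = atan2( sin Δλ·cos φ₂ ,  cos φ₁ sin φ₂ − sin φ₁ cos φ₂ cos Δλ )
  = atan2(+0.6437, -0.0217) = 91.93°

91.9°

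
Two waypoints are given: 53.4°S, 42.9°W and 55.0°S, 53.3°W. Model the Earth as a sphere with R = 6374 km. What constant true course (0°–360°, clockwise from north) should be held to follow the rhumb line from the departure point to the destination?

Δψ = ln[tan(π/4+φ₂/2)/tan(π/4+φ₁/2)] = -0.0477
Δλ = -0.1815 rad (taken the short way round)
course = atan2(Δλ, Δψ) = 255.26°

255.3°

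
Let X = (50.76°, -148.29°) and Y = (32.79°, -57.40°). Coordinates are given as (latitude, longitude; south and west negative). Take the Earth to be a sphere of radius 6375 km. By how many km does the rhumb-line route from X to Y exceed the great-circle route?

412 km

Great circle: cos σ = sin φ₁ sin φ₂ + cos φ₁ cos φ₂ cos Δλ,  σ = 1.1470 rad → d_gc = 7312.4 km
Rhumb line: Δψ = -0.4251, q = Δφ/Δψ = 0.7378, d_rh = R√(Δφ²+q²Δλ²) = 7724.1 km
Excess = 7724.1 − 7312.4 = 411.7 ≈ 412 km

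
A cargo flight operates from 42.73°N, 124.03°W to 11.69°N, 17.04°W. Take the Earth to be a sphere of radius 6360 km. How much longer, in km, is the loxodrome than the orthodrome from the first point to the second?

466 km

Great circle: cos σ = sin φ₁ sin φ₂ + cos φ₁ cos φ₂ cos Δλ,  σ = 1.6436 rad → d_gc = 10453.1 km
Rhumb line: Δψ = -0.6210, q = Δφ/Δψ = 0.8725, d_rh = R√(Δφ²+q²Δλ²) = 10919.3 km
Excess = 10919.3 − 10453.1 = 466.2 ≈ 466 km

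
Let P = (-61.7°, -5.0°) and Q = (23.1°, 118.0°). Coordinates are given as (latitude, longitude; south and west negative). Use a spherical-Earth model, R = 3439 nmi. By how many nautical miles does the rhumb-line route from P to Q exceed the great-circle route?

Great circle: cos σ = sin φ₁ sin φ₂ + cos φ₁ cos φ₂ cos Δλ,  σ = 2.1931 rad → d_gc = 7542.2 nmi
Rhumb line: Δψ = +1.7924, q = Δφ/Δψ = 0.8257, d_rh = R√(Δφ²+q²Δλ²) = 7941.5 nmi
Excess = 7941.5 − 7542.2 = 399.3 ≈ 399 nmi

399 nmi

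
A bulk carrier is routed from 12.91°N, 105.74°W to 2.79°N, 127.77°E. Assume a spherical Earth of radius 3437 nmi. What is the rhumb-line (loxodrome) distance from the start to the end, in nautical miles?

Δψ = ln[tan(π/4+φ₂/2)/tan(π/4+φ₁/2)] = -0.1785;  Δφ = -0.1766 rad,  Δλ = -2.2077 rad
q = Δφ/Δψ = 0.9893
d = R·√(Δφ² + q²Δλ²) = 3437·2.19116 = 7531 nmi

7531 nmi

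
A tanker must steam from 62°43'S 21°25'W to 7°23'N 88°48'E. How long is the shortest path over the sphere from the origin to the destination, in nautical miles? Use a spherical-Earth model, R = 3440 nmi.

6349 nmi

cos σ = sin φ₁ sin φ₂ + cos φ₁ cos φ₂ cos Δλ
      = sin(-62.72°)sin(7.38°) + cos(-62.72°)cos(7.38°)cos(110.22°) = -0.2713
σ = 105.742° → d = Rσ = 3440·1.84554 = 6349 nmi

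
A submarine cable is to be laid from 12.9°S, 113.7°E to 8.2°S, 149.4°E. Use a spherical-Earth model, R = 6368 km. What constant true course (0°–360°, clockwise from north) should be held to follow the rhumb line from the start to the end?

82.4°

Δψ = ln[tan(π/4+φ₂/2)/tan(π/4+φ₁/2)] = +0.0835
Δλ = +0.6231 rad (taken the short way round)
course = atan2(Δλ, Δψ) = 82.37°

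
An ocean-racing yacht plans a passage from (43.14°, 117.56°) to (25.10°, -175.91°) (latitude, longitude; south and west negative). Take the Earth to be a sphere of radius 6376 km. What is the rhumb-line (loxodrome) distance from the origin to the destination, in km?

Δψ = ln[tan(π/4+φ₂/2)/tan(π/4+φ₁/2)] = -0.3834;  Δφ = -0.3149 rad,  Δλ = +1.1612 rad
q = Δφ/Δψ = 0.8213
d = R·√(Δφ² + q²Δλ²) = 6376·1.00425 = 6403 km

6403 km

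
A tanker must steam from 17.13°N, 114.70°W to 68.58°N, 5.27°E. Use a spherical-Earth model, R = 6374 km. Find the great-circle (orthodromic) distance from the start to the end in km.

9375 km

Haversine: a = sin²(Δφ/2)+cos φ₁ cos φ₂ sin²(Δλ/2) = 0.45007;  σ = 2·atan2(√a,√(1−a))
σ = 84.269° → d = Rσ = 6374·1.47078 = 9375 km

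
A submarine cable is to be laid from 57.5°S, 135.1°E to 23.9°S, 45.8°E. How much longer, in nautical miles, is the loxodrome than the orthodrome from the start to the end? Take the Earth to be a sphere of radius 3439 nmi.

223 nmi

Great circle: cos σ = sin φ₁ sin φ₂ + cos φ₁ cos φ₂ cos Δλ,  σ = 1.2157 rad → d_gc = 4180.7 nmi
Rhumb line: Δψ = +0.8030, q = Δφ/Δψ = 0.7303, d_rh = R√(Δφ²+q²Δλ²) = 4403.3 nmi
Excess = 4403.3 − 4180.7 = 222.6 ≈ 223 nmi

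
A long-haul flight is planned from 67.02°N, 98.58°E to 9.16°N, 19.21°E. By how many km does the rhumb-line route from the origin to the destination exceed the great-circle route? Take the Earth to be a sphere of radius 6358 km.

Great circle: cos σ = sin φ₁ sin φ₂ + cos φ₁ cos φ₂ cos Δλ,  σ = 1.3514 rad → d_gc = 8592.1 km
Rhumb line: Δψ = -1.4327, q = Δφ/Δψ = 0.7049, d_rh = R√(Δφ²+q²Δλ²) = 8931.2 km
Excess = 8931.2 − 8592.1 = 339.1 ≈ 339 km

339 km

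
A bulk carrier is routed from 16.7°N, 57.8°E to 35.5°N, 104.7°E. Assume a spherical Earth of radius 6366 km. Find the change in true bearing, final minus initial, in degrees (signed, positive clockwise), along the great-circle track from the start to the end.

Initial bearing θ₁ = atan2(sin Δλ cos φ₂, cos φ₁ sin φ₂ − sin φ₁ cos φ₂ cos Δλ) = 56.31°
Final bearing θ₂ = (initial bearing from the destination back to the start) + 180° = 78.20°
Δθ = θ₂ − θ₁ = +21.9°

+21.9°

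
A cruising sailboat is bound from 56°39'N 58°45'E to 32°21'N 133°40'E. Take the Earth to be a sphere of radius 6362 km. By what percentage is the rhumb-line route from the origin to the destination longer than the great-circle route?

Great circle: σ = 0.9669 rad → d_gc = Rσ = 6151.6 km
Rhumb: Δφ = -0.4241, Δλ = +1.3075, Δψ = -0.6083, q = Δφ/Δψ = 0.6973 → d_rh = R√(Δφ²+q²Δλ²) = 6397.1 km
Excess = (6397.1 − 6151.6) / 6151.6 = 245.5 / 6151.6 = 3.99% ≈ 4.0%

4.0%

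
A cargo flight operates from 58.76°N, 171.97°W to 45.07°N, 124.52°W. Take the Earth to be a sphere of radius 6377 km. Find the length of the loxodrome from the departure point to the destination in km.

3566 km

Rhumb course C = atan2(Δλ, Δψ) with Δψ = ln[tan(π/4+φ₂/2)/tan(π/4+φ₁/2)] = -0.3914, Δλ = +0.8282 → C = 115.29°
d = R·|Δφ| / |cos C| = 6377·0.23894 / 0.42726 = 3566 km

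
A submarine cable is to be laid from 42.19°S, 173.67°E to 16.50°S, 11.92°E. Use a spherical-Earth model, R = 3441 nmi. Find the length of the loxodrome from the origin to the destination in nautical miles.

Δψ = ln[tan(π/4+φ₂/2)/tan(π/4+φ₁/2)] = +0.5216;  Δφ = +0.4484 rad,  Δλ = -2.8231 rad
q = Δφ/Δψ = 0.8596
d = R·√(Δφ² + q²Δλ²) = 3441·2.46786 = 8492 nmi

8492 nmi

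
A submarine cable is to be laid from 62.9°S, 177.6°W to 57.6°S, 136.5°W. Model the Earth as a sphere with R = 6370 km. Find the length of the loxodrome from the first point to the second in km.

2337 km

Rhumb course C = atan2(Δλ, Δψ) with Δψ = ln[tan(π/4+φ₂/2)/tan(π/4+φ₁/2)] = +0.1869, Δλ = +0.7173 → C = 75.40°
d = R·|Δφ| / |cos C| = 6370·0.09250 / 0.25212 = 2337 km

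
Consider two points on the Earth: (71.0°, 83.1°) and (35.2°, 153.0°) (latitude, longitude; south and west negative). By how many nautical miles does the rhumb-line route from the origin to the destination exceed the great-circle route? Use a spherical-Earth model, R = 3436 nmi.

132 nmi

Great circle: cos σ = sin φ₁ sin φ₂ + cos φ₁ cos φ₂ cos Δλ,  σ = 0.8809 rad → d_gc = 3026.8 nmi
Rhumb line: Δψ = -1.1306, q = Δφ/Δψ = 0.5526, d_rh = R√(Δφ²+q²Δλ²) = 3158.5 nmi
Excess = 3158.5 − 3026.8 = 131.7 ≈ 132 nmi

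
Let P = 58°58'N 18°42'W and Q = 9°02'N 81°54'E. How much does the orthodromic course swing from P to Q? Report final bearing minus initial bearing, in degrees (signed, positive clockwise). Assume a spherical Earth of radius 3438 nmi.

Initial bearing θ₁ = atan2(sin Δλ cos φ₂, cos φ₁ sin φ₂ − sin φ₁ cos φ₂ cos Δλ) = 76.30°
Final bearing θ₂ = (initial bearing from the destination back to the start) + 180° = 149.52°
Δθ = θ₂ − θ₁ = +73.2°

+73.2°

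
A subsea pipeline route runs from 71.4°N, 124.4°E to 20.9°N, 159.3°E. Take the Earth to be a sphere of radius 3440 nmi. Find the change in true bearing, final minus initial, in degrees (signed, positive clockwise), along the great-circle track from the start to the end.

Initial bearing θ₁ = atan2(sin Δλ cos φ₂, cos φ₁ sin φ₂ − sin φ₁ cos φ₂ cos Δλ) = 138.88°
Final bearing θ₂ = (initial bearing from the destination back to the start) + 180° = 167.03°
Δθ = θ₂ − θ₁ = +28.1°

+28.1°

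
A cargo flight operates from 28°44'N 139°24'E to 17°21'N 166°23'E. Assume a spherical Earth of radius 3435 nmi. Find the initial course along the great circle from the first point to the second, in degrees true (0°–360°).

θ = atan2( sin Δλ·cos φ₂ ,  cos φ₁ sin φ₂ − sin φ₁ cos φ₂ cos Δλ )
  = atan2(+0.4331, -0.1474) = 108.80°

108.8°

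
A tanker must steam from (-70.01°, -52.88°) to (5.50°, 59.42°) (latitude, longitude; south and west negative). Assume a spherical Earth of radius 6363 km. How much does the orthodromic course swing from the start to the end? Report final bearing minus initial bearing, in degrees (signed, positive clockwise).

At departure: θ₁ = atan2(sin Δλ cos φ₂, cos φ₁ sin φ₂ − sin φ₁ cos φ₂ cos Δλ) = 109.28°
At arrival: θ₂ = atan2(sin Δλ cos φ₁, −cos φ₂ sin φ₁ + sin φ₂ cos φ₁ cos Δλ) = 18.92°
Δθ = θ₂ − θ₁ = -90.4°

-90.4°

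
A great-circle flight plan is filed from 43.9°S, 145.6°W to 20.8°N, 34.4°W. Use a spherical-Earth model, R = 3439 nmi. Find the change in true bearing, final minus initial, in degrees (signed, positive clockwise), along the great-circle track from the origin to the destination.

-38.2°

At departure: θ₁ = atan2(sin Δλ cos φ₂, cos φ₁ sin φ₂ − sin φ₁ cos φ₂ cos Δλ) = 88.59°
At arrival: θ₂ = atan2(sin Δλ cos φ₁, −cos φ₂ sin φ₁ + sin φ₂ cos φ₁ cos Δλ) = 50.40°
Δθ = θ₂ − θ₁ = -38.2°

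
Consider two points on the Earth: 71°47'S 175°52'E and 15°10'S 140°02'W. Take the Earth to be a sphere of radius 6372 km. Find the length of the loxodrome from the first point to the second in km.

7019 km

Rhumb course C = atan2(Δλ, Δψ) with Δψ = ln[tan(π/4+φ₂/2)/tan(π/4+φ₁/2)] = +1.5627, Δλ = +0.7697 → C = 26.22°
d = R·|Δφ| / |cos C| = 6372·0.98815 / 0.89709 = 7019 km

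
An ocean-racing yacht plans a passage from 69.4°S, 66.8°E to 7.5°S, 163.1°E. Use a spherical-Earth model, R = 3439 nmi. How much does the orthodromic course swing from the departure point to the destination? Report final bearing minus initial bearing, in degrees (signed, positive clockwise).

At departure: θ₁ = atan2(sin Δλ cos φ₂, cos φ₁ sin φ₂ − sin φ₁ cos φ₂ cos Δλ) = 98.53°
At arrival: θ₂ = atan2(sin Δλ cos φ₁, −cos φ₂ sin φ₁ + sin φ₂ cos φ₁ cos Δλ) = 20.55°
Δθ = θ₂ − θ₁ = -78.0°

-78.0°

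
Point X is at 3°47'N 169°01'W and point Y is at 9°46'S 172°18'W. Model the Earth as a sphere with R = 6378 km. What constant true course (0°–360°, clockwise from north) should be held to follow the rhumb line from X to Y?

Meridional parts: M(φ₁)=+0.0661, M(φ₂)=-0.1713 → ΔM = -0.2374;  Δλ = -0.0573 rad
tan C = Δλ / ΔM = +0.2414 → C = 193.57°

193.6°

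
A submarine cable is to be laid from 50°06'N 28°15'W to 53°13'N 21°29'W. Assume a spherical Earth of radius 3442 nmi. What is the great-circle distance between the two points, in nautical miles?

Haversine: a = sin²(Δφ/2)+cos φ₁ cos φ₂ sin²(Δλ/2) = 0.00208;  σ = 2·atan2(√a,√(1−a))
σ = 5.225° → d = Rσ = 3442·0.09119 = 314 nmi

314 nmi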